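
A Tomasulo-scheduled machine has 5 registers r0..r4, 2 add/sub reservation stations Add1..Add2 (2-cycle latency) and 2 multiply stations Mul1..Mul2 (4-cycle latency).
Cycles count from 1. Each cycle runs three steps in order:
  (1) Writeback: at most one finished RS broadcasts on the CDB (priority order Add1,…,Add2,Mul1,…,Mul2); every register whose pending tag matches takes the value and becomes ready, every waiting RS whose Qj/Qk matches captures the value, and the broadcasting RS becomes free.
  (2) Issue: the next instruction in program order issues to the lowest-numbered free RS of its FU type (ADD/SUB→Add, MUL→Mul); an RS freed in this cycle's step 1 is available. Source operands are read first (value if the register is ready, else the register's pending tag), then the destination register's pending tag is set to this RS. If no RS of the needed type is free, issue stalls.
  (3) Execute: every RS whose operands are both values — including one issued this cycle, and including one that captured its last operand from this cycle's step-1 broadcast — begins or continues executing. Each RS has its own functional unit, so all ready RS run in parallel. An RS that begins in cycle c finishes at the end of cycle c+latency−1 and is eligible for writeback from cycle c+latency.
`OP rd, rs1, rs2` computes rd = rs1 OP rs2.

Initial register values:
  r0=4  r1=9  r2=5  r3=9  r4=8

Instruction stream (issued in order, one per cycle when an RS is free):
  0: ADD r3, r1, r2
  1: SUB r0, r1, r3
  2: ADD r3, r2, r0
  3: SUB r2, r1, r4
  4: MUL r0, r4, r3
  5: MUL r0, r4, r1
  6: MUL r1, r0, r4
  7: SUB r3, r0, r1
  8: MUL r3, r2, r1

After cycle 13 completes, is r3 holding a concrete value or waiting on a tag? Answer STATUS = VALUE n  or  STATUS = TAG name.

STATUS = TAG Mul2

cycle 1: issue ADD r3<-Add1 // r0:4,r1:9,r2:5,r3:Add1,r4:8
cycle 2: issue SUB r0<-Add2 // r0:Add2,r1:9,r2:5,r3:Add1,r4:8
cycle 3: CDB Add1=14; issue ADD r3<-Add1 // r0:Add2,r1:9,r2:5,r3:Add1,r4:8
cycle 4: stall // r0:Add2,r1:9,r2:5,r3:Add1,r4:8
cycle 5: CDB Add2=-5; issue SUB r2<-Add2 // r0:-5,r1:9,r2:Add2,r3:Add1,r4:8
cycle 6: issue MUL r0<-Mul1 // r0:Mul1,r1:9,r2:Add2,r3:Add1,r4:8
cycle 7: CDB Add1=0; issue MUL r0<-Mul2 // r0:Mul2,r1:9,r2:Add2,r3:0,r4:8
cycle 8: CDB Add2=1; stall // r0:Mul2,r1:9,r2:1,r3:0,r4:8
cycle 9: stall // r0:Mul2,r1:9,r2:1,r3:0,r4:8
cycle 10: stall // r0:Mul2,r1:9,r2:1,r3:0,r4:8
cycle 11: CDB Mul1=0; issue MUL r1<-Mul1 // r0:Mul2,r1:Mul1,r2:1,r3:0,r4:8
cycle 12: CDB Mul2=72; issue SUB r3<-Add1 // r0:72,r1:Mul1,r2:1,r3:Add1,r4:8
cycle 13: issue MUL r3<-Mul2 // r0:72,r1:Mul1,r2:1,r3:Mul2,r4:8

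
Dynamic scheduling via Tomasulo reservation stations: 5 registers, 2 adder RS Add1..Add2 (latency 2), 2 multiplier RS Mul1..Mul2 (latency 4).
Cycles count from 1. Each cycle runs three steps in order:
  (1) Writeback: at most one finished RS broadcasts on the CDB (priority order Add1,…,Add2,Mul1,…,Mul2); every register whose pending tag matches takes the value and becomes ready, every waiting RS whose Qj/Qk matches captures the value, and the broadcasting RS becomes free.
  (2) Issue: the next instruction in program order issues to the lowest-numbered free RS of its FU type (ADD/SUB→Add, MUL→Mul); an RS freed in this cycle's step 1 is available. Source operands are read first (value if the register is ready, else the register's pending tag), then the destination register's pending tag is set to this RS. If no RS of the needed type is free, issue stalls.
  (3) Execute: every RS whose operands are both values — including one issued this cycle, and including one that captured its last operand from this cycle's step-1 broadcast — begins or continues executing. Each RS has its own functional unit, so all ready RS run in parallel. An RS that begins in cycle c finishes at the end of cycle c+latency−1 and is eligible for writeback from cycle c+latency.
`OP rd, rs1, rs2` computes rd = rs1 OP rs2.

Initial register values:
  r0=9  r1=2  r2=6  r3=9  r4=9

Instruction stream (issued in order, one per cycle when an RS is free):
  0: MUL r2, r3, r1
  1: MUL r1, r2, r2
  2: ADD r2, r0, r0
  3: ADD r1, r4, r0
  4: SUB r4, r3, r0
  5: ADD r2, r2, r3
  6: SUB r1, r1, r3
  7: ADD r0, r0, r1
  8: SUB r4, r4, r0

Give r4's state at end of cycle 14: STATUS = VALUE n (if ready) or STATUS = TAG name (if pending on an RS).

  c1: issue MUL r2<-Mul1  regs: r0:9,r1:2,r2:Mul1,r3:9,r4:9
  c2: issue MUL r1<-Mul2  regs: r0:9,r1:Mul2,r2:Mul1,r3:9,r4:9
  c3: issue ADD r2<-Add1  regs: r0:9,r1:Mul2,r2:Add1,r3:9,r4:9
  c4: issue ADD r1<-Add2  regs: r0:9,r1:Add2,r2:Add1,r3:9,r4:9
  c5: CDB Add1=18; issue SUB r4<-Add1  regs: r0:9,r1:Add2,r2:18,r3:9,r4:Add1
  c6: CDB Add2=18; issue ADD r2<-Add2  regs: r0:9,r1:18,r2:Add2,r3:9,r4:Add1
  c7: CDB Add1=0; issue SUB r1<-Add1  regs: r0:9,r1:Add1,r2:Add2,r3:9,r4:0
  c8: CDB Add2=27; issue ADD r0<-Add2  regs: r0:Add2,r1:Add1,r2:27,r3:9,r4:0
  c9: CDB Add1=9; issue SUB r4<-Add1  regs: r0:Add2,r1:9,r2:27,r3:9,r4:Add1
  c10: CDB Mul1=18  regs: r0:Add2,r1:9,r2:27,r3:9,r4:Add1
  c11: CDB Add2=18  regs: r0:18,r1:9,r2:27,r3:9,r4:Add1
  c12: -  regs: r0:18,r1:9,r2:27,r3:9,r4:Add1
  c13: CDB Add1=-18  regs: r0:18,r1:9,r2:27,r3:9,r4:-18
  c14: CDB Mul2=324  regs: r0:18,r1:9,r2:27,r3:9,r4:-18

STATUS = VALUE -18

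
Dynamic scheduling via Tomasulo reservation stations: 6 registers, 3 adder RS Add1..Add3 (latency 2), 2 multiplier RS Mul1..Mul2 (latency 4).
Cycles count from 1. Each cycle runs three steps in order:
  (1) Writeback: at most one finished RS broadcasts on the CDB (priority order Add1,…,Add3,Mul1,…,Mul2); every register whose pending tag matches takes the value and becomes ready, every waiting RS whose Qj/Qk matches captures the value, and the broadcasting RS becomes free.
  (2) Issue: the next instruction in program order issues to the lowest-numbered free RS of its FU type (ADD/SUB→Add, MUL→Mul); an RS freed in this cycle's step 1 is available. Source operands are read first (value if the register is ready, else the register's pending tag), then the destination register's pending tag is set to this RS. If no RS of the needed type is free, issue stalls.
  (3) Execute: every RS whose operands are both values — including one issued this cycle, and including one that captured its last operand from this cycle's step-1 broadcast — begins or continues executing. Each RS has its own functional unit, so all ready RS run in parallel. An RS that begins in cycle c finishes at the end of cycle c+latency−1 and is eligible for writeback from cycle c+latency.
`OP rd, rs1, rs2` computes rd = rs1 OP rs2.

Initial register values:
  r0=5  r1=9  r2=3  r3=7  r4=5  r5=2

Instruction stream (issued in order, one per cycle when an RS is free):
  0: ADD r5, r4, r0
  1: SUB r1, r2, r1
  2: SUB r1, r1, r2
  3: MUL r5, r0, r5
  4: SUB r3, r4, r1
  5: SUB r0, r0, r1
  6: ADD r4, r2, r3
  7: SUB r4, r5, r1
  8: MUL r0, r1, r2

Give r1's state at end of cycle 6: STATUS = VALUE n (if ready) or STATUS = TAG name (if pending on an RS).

cycle 1: issue ADD r5<-Add1 // r0:5,r1:9,r2:3,r3:7,r4:5,r5:Add1
cycle 2: issue SUB r1<-Add2 // r0:5,r1:Add2,r2:3,r3:7,r4:5,r5:Add1
cycle 3: CDB Add1=10; issue SUB r1<-Add1 // r0:5,r1:Add1,r2:3,r3:7,r4:5,r5:10
cycle 4: CDB Add2=-6; issue MUL r5<-Mul1 // r0:5,r1:Add1,r2:3,r3:7,r4:5,r5:Mul1
cycle 5: issue SUB r3<-Add2 // r0:5,r1:Add1,r2:3,r3:Add2,r4:5,r5:Mul1
cycle 6: CDB Add1=-9; issue SUB r0<-Add1 // r0:Add1,r1:-9,r2:3,r3:Add2,r4:5,r5:Mul1

STATUS = VALUE -9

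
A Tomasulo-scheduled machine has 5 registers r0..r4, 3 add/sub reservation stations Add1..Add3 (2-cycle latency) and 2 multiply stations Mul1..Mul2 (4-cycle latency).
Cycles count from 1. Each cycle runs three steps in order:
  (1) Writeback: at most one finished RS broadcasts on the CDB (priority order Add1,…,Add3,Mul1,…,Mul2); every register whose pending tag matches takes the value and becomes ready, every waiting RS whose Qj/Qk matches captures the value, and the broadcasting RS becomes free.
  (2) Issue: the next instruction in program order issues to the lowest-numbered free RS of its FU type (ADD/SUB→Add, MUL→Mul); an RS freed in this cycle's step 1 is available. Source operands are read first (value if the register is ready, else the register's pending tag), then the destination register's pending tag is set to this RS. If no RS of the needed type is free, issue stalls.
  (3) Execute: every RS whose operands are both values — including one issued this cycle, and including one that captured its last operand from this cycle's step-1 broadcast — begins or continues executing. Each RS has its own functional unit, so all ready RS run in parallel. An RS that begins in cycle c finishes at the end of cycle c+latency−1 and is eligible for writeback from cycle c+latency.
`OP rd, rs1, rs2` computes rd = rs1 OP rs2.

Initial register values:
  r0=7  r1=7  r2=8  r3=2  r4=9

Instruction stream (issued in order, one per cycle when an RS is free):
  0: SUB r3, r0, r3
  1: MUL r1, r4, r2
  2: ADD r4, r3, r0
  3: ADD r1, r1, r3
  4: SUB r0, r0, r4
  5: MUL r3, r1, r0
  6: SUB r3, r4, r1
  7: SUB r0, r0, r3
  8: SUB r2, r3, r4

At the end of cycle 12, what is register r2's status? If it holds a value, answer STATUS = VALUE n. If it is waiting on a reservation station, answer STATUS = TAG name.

cycle 1: issue SUB r3<-Add1 // r0:7,r1:7,r2:8,r3:Add1,r4:9
cycle 2: issue MUL r1<-Mul1 // r0:7,r1:Mul1,r2:8,r3:Add1,r4:9
cycle 3: CDB Add1=5; issue ADD r4<-Add1 // r0:7,r1:Mul1,r2:8,r3:5,r4:Add1
cycle 4: issue ADD r1<-Add2 // r0:7,r1:Add2,r2:8,r3:5,r4:Add1
cycle 5: CDB Add1=12; issue SUB r0<-Add1 // r0:Add1,r1:Add2,r2:8,r3:5,r4:12
cycle 6: CDB Mul1=72; issue MUL r3<-Mul1 // r0:Add1,r1:Add2,r2:8,r3:Mul1,r4:12
cycle 7: CDB Add1=-5; issue SUB r3<-Add1 // r0:-5,r1:Add2,r2:8,r3:Add1,r4:12
cycle 8: CDB Add2=77; issue SUB r0<-Add2 // r0:Add2,r1:77,r2:8,r3:Add1,r4:12
cycle 9: issue SUB r2<-Add3 // r0:Add2,r1:77,r2:Add3,r3:Add1,r4:12
cycle 10: CDB Add1=-65 // r0:Add2,r1:77,r2:Add3,r3:-65,r4:12
cycle 11: - // r0:Add2,r1:77,r2:Add3,r3:-65,r4:12
cycle 12: CDB Add2=60 // r0:60,r1:77,r2:Add3,r3:-65,r4:12

STATUS = TAG Add3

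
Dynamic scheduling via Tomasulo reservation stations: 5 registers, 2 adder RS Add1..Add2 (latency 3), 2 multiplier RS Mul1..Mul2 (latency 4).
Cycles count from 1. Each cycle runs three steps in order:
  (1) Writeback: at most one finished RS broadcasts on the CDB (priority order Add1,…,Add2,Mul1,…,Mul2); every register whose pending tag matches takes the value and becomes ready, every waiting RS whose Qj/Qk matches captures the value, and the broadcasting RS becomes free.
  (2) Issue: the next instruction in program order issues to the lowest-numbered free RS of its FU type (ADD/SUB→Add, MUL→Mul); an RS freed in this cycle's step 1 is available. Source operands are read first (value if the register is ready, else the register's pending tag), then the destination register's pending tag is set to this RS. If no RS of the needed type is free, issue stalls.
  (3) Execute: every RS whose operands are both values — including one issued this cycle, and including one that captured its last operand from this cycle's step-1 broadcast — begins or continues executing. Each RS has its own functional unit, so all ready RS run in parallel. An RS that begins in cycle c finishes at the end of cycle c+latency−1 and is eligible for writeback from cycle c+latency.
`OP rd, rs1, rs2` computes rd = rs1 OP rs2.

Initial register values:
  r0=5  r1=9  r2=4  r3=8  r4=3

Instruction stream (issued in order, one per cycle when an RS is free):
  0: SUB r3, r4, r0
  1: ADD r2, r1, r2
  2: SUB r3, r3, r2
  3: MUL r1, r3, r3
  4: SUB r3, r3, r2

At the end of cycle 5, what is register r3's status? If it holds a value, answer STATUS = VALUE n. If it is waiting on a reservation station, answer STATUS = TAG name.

STATUS = TAG Add1

c1: issue SUB r3<-Add1 | r0:5,r1:9,r2:4,r3:Add1,r4:3
c2: issue ADD r2<-Add2 | r0:5,r1:9,r2:Add2,r3:Add1,r4:3
c3: stall | r0:5,r1:9,r2:Add2,r3:Add1,r4:3
c4: CDB Add1=-2; issue SUB r3<-Add1 | r0:5,r1:9,r2:Add2,r3:Add1,r4:3
c5: CDB Add2=13; issue MUL r1<-Mul1 | r0:5,r1:Mul1,r2:13,r3:Add1,r4:3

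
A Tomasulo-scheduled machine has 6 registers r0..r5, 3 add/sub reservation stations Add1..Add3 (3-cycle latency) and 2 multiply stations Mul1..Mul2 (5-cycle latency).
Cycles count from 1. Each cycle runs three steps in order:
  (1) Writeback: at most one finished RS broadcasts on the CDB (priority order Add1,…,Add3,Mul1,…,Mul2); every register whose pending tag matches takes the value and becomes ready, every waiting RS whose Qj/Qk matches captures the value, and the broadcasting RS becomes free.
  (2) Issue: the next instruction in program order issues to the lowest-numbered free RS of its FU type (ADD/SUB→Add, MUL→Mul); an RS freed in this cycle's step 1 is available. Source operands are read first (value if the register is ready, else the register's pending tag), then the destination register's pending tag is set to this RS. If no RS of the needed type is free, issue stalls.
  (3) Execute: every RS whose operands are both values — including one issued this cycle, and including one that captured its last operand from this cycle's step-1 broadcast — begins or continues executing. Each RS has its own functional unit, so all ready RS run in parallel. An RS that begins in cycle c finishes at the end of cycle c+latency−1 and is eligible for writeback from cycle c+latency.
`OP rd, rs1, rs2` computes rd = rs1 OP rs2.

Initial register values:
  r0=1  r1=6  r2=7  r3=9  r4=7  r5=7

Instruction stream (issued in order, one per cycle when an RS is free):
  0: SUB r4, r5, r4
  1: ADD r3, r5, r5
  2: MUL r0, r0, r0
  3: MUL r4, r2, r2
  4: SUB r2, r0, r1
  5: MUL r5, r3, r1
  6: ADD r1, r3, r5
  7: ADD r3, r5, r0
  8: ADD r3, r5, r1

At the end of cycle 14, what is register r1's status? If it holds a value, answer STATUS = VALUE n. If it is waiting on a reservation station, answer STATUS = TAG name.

  c1: issue SUB r4<-Add1  regs: r0:1,r1:6,r2:7,r3:9,r4:Add1,r5:7
  c2: issue ADD r3<-Add2  regs: r0:1,r1:6,r2:7,r3:Add2,r4:Add1,r5:7
  c3: issue MUL r0<-Mul1  regs: r0:Mul1,r1:6,r2:7,r3:Add2,r4:Add1,r5:7
  c4: CDB Add1=0; issue MUL r4<-Mul2  regs: r0:Mul1,r1:6,r2:7,r3:Add2,r4:Mul2,r5:7
  c5: CDB Add2=14; issue SUB r2<-Add1  regs: r0:Mul1,r1:6,r2:Add1,r3:14,r4:Mul2,r5:7
  c6: stall  regs: r0:Mul1,r1:6,r2:Add1,r3:14,r4:Mul2,r5:7
  c7: stall  regs: r0:Mul1,r1:6,r2:Add1,r3:14,r4:Mul2,r5:7
  c8: CDB Mul1=1; issue MUL r5<-Mul1  regs: r0:1,r1:6,r2:Add1,r3:14,r4:Mul2,r5:Mul1
  c9: CDB Mul2=49; issue ADD r1<-Add2  regs: r0:1,r1:Add2,r2:Add1,r3:14,r4:49,r5:Mul1
  c10: issue ADD r3<-Add3  regs: r0:1,r1:Add2,r2:Add1,r3:Add3,r4:49,r5:Mul1
  c11: CDB Add1=-5; issue ADD r3<-Add1  regs: r0:1,r1:Add2,r2:-5,r3:Add1,r4:49,r5:Mul1
  c12: -  regs: r0:1,r1:Add2,r2:-5,r3:Add1,r4:49,r5:Mul1
  c13: CDB Mul1=84  regs: r0:1,r1:Add2,r2:-5,r3:Add1,r4:49,r5:84
  c14: -  regs: r0:1,r1:Add2,r2:-5,r3:Add1,r4:49,r5:84

STATUS = TAG Add2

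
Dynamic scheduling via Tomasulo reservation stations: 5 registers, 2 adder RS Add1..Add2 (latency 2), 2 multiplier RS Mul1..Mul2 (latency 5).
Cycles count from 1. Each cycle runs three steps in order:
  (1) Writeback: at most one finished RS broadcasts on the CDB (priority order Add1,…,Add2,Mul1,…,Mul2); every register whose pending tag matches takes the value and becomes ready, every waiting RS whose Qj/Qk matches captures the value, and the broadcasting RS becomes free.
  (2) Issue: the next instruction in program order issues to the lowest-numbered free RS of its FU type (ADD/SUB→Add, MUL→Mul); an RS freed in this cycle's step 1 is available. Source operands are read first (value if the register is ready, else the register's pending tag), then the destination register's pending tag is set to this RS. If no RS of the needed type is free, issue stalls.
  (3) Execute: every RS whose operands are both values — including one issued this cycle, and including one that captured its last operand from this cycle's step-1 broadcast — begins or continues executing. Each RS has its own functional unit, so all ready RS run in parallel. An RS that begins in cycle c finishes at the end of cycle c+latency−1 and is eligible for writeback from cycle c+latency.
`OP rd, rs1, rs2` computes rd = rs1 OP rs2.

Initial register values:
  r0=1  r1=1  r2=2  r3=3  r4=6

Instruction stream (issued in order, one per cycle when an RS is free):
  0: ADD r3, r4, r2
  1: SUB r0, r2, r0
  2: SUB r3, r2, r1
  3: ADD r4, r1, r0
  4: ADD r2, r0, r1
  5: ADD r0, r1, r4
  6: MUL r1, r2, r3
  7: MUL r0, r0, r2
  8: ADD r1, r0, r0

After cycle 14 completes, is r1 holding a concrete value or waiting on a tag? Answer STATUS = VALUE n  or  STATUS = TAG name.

cycle 1: issue ADD r3<-Add1 // r0:1,r1:1,r2:2,r3:Add1,r4:6
cycle 2: issue SUB r0<-Add2 // r0:Add2,r1:1,r2:2,r3:Add1,r4:6
cycle 3: CDB Add1=8; issue SUB r3<-Add1 // r0:Add2,r1:1,r2:2,r3:Add1,r4:6
cycle 4: CDB Add2=1; issue ADD r4<-Add2 // r0:1,r1:1,r2:2,r3:Add1,r4:Add2
cycle 5: CDB Add1=1; issue ADD r2<-Add1 // r0:1,r1:1,r2:Add1,r3:1,r4:Add2
cycle 6: CDB Add2=2; issue ADD r0<-Add2 // r0:Add2,r1:1,r2:Add1,r3:1,r4:2
cycle 7: CDB Add1=2; issue MUL r1<-Mul1 // r0:Add2,r1:Mul1,r2:2,r3:1,r4:2
cycle 8: CDB Add2=3; issue MUL r0<-Mul2 // r0:Mul2,r1:Mul1,r2:2,r3:1,r4:2
cycle 9: issue ADD r1<-Add1 // r0:Mul2,r1:Add1,r2:2,r3:1,r4:2
cycle 10: - // r0:Mul2,r1:Add1,r2:2,r3:1,r4:2
cycle 11: - // r0:Mul2,r1:Add1,r2:2,r3:1,r4:2
cycle 12: CDB Mul1=2 // r0:Mul2,r1:Add1,r2:2,r3:1,r4:2
cycle 13: CDB Mul2=6 // r0:6,r1:Add1,r2:2,r3:1,r4:2
cycle 14: - // r0:6,r1:Add1,r2:2,r3:1,r4:2

STATUS = TAG Add1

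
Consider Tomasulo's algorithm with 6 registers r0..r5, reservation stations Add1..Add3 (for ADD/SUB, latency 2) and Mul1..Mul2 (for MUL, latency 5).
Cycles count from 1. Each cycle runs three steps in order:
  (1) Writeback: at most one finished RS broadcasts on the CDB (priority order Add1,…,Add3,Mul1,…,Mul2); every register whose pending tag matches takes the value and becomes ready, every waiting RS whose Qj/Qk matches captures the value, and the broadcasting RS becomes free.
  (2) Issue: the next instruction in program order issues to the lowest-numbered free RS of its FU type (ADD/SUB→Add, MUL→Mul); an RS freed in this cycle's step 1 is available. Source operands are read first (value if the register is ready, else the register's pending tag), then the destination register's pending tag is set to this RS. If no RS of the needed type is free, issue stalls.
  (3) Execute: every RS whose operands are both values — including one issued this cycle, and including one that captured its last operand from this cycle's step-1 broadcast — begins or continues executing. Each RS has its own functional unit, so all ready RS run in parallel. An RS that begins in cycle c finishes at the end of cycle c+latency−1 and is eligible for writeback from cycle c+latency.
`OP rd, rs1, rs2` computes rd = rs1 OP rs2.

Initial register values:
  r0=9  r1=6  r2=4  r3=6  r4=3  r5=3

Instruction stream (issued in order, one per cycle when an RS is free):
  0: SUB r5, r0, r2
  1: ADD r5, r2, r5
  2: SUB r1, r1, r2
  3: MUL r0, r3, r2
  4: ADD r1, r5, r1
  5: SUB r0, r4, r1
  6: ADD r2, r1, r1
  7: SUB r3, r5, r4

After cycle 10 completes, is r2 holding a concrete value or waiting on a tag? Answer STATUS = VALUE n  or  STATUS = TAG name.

STATUS = TAG Add3

c1: issue SUB r5<-Add1 | r0:9,r1:6,r2:4,r3:6,r4:3,r5:Add1
c2: issue ADD r5<-Add2 | r0:9,r1:6,r2:4,r3:6,r4:3,r5:Add2
c3: CDB Add1=5; issue SUB r1<-Add1 | r0:9,r1:Add1,r2:4,r3:6,r4:3,r5:Add2
c4: issue MUL r0<-Mul1 | r0:Mul1,r1:Add1,r2:4,r3:6,r4:3,r5:Add2
c5: CDB Add1=2; issue ADD r1<-Add1 | r0:Mul1,r1:Add1,r2:4,r3:6,r4:3,r5:Add2
c6: CDB Add2=9; issue SUB r0<-Add2 | r0:Add2,r1:Add1,r2:4,r3:6,r4:3,r5:9
c7: issue ADD r2<-Add3 | r0:Add2,r1:Add1,r2:Add3,r3:6,r4:3,r5:9
c8: CDB Add1=11; issue SUB r3<-Add1 | r0:Add2,r1:11,r2:Add3,r3:Add1,r4:3,r5:9
c9: CDB Mul1=24 | r0:Add2,r1:11,r2:Add3,r3:Add1,r4:3,r5:9
c10: CDB Add1=6 | r0:Add2,r1:11,r2:Add3,r3:6,r4:3,r5:9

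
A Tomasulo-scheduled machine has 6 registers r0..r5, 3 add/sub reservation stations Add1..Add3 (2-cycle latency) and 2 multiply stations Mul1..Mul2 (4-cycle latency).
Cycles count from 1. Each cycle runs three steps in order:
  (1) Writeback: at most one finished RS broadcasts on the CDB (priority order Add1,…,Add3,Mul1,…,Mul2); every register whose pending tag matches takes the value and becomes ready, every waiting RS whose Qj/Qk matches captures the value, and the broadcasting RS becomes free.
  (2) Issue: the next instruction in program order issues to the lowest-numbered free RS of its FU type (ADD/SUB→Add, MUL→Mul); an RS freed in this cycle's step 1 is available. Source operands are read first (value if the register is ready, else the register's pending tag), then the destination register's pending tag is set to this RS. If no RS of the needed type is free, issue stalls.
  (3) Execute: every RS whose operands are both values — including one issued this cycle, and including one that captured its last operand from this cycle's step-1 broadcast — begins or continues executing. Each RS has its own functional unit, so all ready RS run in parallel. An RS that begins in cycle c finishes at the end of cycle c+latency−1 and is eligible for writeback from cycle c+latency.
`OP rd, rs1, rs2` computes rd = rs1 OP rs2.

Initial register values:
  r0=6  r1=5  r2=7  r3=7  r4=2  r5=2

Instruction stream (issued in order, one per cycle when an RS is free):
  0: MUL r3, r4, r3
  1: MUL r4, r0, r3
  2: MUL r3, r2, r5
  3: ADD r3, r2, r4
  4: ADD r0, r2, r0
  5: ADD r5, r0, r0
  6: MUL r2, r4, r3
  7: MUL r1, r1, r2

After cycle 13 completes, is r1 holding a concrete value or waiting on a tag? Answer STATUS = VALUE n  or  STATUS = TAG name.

STATUS = TAG Mul2

cycle 1: issue MUL r3<-Mul1 // r0:6,r1:5,r2:7,r3:Mul1,r4:2,r5:2
cycle 2: issue MUL r4<-Mul2 // r0:6,r1:5,r2:7,r3:Mul1,r4:Mul2,r5:2
cycle 3: stall // r0:6,r1:5,r2:7,r3:Mul1,r4:Mul2,r5:2
cycle 4: stall // r0:6,r1:5,r2:7,r3:Mul1,r4:Mul2,r5:2
cycle 5: CDB Mul1=14; issue MUL r3<-Mul1 // r0:6,r1:5,r2:7,r3:Mul1,r4:Mul2,r5:2
cycle 6: issue ADD r3<-Add1 // r0:6,r1:5,r2:7,r3:Add1,r4:Mul2,r5:2
cycle 7: issue ADD r0<-Add2 // r0:Add2,r1:5,r2:7,r3:Add1,r4:Mul2,r5:2
cycle 8: issue ADD r5<-Add3 // r0:Add2,r1:5,r2:7,r3:Add1,r4:Mul2,r5:Add3
cycle 9: CDB Add2=13; stall // r0:13,r1:5,r2:7,r3:Add1,r4:Mul2,r5:Add3
cycle 10: CDB Mul1=14; issue MUL r2<-Mul1 // r0:13,r1:5,r2:Mul1,r3:Add1,r4:Mul2,r5:Add3
cycle 11: CDB Add3=26; stall // r0:13,r1:5,r2:Mul1,r3:Add1,r4:Mul2,r5:26
cycle 12: CDB Mul2=84; issue MUL r1<-Mul2 // r0:13,r1:Mul2,r2:Mul1,r3:Add1,r4:84,r5:26
cycle 13: - // r0:13,r1:Mul2,r2:Mul1,r3:Add1,r4:84,r5:26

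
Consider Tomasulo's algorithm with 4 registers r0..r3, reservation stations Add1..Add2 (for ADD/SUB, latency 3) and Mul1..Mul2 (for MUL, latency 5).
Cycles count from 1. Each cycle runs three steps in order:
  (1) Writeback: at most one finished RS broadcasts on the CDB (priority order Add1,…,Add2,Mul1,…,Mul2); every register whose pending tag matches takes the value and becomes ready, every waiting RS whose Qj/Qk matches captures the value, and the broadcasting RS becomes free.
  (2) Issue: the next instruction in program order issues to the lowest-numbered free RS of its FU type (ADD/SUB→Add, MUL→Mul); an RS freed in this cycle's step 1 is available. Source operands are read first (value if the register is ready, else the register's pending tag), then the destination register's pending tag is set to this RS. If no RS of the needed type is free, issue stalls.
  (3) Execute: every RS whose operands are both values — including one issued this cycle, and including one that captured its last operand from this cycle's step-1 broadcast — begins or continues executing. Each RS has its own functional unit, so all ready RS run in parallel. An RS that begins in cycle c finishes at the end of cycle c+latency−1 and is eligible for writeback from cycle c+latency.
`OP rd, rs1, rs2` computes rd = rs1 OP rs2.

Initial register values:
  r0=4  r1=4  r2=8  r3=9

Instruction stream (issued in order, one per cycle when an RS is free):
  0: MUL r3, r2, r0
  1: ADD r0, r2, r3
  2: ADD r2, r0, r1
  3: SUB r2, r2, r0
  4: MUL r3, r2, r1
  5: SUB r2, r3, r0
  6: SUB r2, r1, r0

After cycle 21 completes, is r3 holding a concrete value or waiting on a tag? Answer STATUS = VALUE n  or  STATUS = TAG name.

STATUS = VALUE 16

c1: issue MUL r3<-Mul1 | r0:4,r1:4,r2:8,r3:Mul1
c2: issue ADD r0<-Add1 | r0:Add1,r1:4,r2:8,r3:Mul1
c3: issue ADD r2<-Add2 | r0:Add1,r1:4,r2:Add2,r3:Mul1
c4: stall | r0:Add1,r1:4,r2:Add2,r3:Mul1
c5: stall | r0:Add1,r1:4,r2:Add2,r3:Mul1
c6: CDB Mul1=32; stall | r0:Add1,r1:4,r2:Add2,r3:32
c7: stall | r0:Add1,r1:4,r2:Add2,r3:32
c8: stall | r0:Add1,r1:4,r2:Add2,r3:32
c9: CDB Add1=40; issue SUB r2<-Add1 | r0:40,r1:4,r2:Add1,r3:32
c10: issue MUL r3<-Mul1 | r0:40,r1:4,r2:Add1,r3:Mul1
c11: stall | r0:40,r1:4,r2:Add1,r3:Mul1
c12: CDB Add2=44; issue SUB r2<-Add2 | r0:40,r1:4,r2:Add2,r3:Mul1
c13: stall | r0:40,r1:4,r2:Add2,r3:Mul1
c14: stall | r0:40,r1:4,r2:Add2,r3:Mul1
c15: CDB Add1=4; issue SUB r2<-Add1 | r0:40,r1:4,r2:Add1,r3:Mul1
c16: - | r0:40,r1:4,r2:Add1,r3:Mul1
c17: - | r0:40,r1:4,r2:Add1,r3:Mul1
c18: CDB Add1=-36 | r0:40,r1:4,r2:-36,r3:Mul1
c19: - | r0:40,r1:4,r2:-36,r3:Mul1
c20: CDB Mul1=16 | r0:40,r1:4,r2:-36,r3:16
c21: - | r0:40,r1:4,r2:-36,r3:16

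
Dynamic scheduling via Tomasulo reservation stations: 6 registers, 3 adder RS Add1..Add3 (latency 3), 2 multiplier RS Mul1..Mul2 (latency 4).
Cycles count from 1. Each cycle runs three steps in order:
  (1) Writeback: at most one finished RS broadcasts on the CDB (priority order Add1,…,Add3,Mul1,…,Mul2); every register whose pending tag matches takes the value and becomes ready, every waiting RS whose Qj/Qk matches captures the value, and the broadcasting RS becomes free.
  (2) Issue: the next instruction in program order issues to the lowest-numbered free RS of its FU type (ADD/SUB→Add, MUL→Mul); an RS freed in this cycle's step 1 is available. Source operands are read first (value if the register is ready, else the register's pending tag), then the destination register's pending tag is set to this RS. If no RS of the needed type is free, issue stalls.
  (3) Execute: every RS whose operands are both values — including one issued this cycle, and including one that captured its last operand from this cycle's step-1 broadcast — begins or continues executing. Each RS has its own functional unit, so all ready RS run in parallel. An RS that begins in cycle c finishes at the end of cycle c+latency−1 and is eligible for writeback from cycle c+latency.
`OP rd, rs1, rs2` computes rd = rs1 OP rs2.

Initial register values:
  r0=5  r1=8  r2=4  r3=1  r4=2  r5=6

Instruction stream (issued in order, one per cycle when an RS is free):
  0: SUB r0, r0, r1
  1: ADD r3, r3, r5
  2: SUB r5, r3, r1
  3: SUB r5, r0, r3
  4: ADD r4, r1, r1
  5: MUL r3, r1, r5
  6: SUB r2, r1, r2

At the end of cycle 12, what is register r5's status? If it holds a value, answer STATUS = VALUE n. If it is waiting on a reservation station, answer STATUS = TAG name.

STATUS = VALUE -10

cycle 1: issue SUB r0<-Add1 // r0:Add1,r1:8,r2:4,r3:1,r4:2,r5:6
cycle 2: issue ADD r3<-Add2 // r0:Add1,r1:8,r2:4,r3:Add2,r4:2,r5:6
cycle 3: issue SUB r5<-Add3 // r0:Add1,r1:8,r2:4,r3:Add2,r4:2,r5:Add3
cycle 4: CDB Add1=-3; issue SUB r5<-Add1 // r0:-3,r1:8,r2:4,r3:Add2,r4:2,r5:Add1
cycle 5: CDB Add2=7; issue ADD r4<-Add2 // r0:-3,r1:8,r2:4,r3:7,r4:Add2,r5:Add1
cycle 6: issue MUL r3<-Mul1 // r0:-3,r1:8,r2:4,r3:Mul1,r4:Add2,r5:Add1
cycle 7: stall // r0:-3,r1:8,r2:4,r3:Mul1,r4:Add2,r5:Add1
cycle 8: CDB Add1=-10; issue SUB r2<-Add1 // r0:-3,r1:8,r2:Add1,r3:Mul1,r4:Add2,r5:-10
cycle 9: CDB Add2=16 // r0:-3,r1:8,r2:Add1,r3:Mul1,r4:16,r5:-10
cycle 10: CDB Add3=-1 // r0:-3,r1:8,r2:Add1,r3:Mul1,r4:16,r5:-10
cycle 11: CDB Add1=4 // r0:-3,r1:8,r2:4,r3:Mul1,r4:16,r5:-10
cycle 12: CDB Mul1=-80 // r0:-3,r1:8,r2:4,r3:-80,r4:16,r5:-10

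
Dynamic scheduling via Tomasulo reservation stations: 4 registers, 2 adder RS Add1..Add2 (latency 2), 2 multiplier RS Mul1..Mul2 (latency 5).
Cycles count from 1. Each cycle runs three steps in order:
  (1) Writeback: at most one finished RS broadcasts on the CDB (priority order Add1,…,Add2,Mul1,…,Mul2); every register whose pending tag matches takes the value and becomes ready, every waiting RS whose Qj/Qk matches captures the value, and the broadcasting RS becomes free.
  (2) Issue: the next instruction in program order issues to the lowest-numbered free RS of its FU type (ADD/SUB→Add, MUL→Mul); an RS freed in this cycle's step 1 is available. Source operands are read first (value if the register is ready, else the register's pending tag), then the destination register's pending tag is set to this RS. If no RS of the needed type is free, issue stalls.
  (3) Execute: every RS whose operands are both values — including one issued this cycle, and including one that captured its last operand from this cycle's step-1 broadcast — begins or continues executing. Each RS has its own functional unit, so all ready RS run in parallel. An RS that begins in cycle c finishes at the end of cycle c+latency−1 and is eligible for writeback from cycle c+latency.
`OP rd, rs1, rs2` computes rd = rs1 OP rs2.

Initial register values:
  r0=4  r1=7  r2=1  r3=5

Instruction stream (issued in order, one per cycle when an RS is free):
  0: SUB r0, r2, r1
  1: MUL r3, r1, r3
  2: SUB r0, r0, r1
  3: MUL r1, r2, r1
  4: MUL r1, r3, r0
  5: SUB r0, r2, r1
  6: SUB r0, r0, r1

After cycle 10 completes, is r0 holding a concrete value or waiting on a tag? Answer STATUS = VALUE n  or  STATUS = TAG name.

  c1: issue SUB r0<-Add1  regs: r0:Add1,r1:7,r2:1,r3:5
  c2: issue MUL r3<-Mul1  regs: r0:Add1,r1:7,r2:1,r3:Mul1
  c3: CDB Add1=-6; issue SUB r0<-Add1  regs: r0:Add1,r1:7,r2:1,r3:Mul1
  c4: issue MUL r1<-Mul2  regs: r0:Add1,r1:Mul2,r2:1,r3:Mul1
  c5: CDB Add1=-13; stall  regs: r0:-13,r1:Mul2,r2:1,r3:Mul1
  c6: stall  regs: r0:-13,r1:Mul2,r2:1,r3:Mul1
  c7: CDB Mul1=35; issue MUL r1<-Mul1  regs: r0:-13,r1:Mul1,r2:1,r3:35
  c8: issue SUB r0<-Add1  regs: r0:Add1,r1:Mul1,r2:1,r3:35
  c9: CDB Mul2=7; issue SUB r0<-Add2  regs: r0:Add2,r1:Mul1,r2:1,r3:35
  c10: -  regs: r0:Add2,r1:Mul1,r2:1,r3:35

STATUS = TAG Add2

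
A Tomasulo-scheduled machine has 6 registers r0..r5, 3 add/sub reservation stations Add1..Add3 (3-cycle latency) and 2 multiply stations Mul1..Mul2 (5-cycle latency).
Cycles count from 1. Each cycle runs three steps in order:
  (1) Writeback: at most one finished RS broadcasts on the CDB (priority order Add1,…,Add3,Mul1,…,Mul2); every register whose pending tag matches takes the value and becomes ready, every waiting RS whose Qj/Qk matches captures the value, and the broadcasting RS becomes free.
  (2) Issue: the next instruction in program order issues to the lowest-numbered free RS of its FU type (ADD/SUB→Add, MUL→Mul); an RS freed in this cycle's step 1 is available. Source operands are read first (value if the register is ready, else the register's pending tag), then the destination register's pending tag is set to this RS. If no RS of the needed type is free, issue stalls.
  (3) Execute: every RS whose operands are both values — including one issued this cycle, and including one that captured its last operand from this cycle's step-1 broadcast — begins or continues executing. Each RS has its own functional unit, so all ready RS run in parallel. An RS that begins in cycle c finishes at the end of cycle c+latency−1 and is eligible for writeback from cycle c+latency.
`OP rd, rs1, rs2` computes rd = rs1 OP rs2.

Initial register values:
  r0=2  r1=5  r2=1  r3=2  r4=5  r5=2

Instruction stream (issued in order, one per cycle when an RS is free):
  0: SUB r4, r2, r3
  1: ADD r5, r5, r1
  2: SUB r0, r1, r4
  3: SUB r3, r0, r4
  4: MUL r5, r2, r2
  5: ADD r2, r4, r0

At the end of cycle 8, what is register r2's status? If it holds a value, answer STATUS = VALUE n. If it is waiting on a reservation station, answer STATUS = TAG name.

STATUS = TAG Add2

  c1: issue SUB r4<-Add1  regs: r0:2,r1:5,r2:1,r3:2,r4:Add1,r5:2
  c2: issue ADD r5<-Add2  regs: r0:2,r1:5,r2:1,r3:2,r4:Add1,r5:Add2
  c3: issue SUB r0<-Add3  regs: r0:Add3,r1:5,r2:1,r3:2,r4:Add1,r5:Add2
  c4: CDB Add1=-1; issue SUB r3<-Add1  regs: r0:Add3,r1:5,r2:1,r3:Add1,r4:-1,r5:Add2
  c5: CDB Add2=7; issue MUL r5<-Mul1  regs: r0:Add3,r1:5,r2:1,r3:Add1,r4:-1,r5:Mul1
  c6: issue ADD r2<-Add2  regs: r0:Add3,r1:5,r2:Add2,r3:Add1,r4:-1,r5:Mul1
  c7: CDB Add3=6  regs: r0:6,r1:5,r2:Add2,r3:Add1,r4:-1,r5:Mul1
  c8: -  regs: r0:6,r1:5,r2:Add2,r3:Add1,r4:-1,r5:Mul1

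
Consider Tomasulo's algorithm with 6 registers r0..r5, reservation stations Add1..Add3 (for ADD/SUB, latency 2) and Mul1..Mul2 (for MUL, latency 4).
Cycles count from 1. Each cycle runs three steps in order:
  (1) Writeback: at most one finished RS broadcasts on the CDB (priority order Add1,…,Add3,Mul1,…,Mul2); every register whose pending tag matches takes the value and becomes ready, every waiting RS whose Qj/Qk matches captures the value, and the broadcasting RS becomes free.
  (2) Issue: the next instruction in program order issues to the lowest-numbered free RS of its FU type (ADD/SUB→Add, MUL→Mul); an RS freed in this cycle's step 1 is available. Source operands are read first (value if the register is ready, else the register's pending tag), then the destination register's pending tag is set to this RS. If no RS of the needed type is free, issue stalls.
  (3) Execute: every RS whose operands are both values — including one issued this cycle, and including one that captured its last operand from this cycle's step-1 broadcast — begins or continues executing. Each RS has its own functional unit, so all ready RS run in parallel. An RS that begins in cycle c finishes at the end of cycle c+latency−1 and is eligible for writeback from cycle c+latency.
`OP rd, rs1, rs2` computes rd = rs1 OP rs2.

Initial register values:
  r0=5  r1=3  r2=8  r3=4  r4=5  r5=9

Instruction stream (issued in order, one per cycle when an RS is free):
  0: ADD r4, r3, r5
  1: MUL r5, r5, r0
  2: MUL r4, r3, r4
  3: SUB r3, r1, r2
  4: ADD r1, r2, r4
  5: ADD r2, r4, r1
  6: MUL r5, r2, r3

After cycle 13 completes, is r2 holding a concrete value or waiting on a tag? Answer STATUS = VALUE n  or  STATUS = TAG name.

c1: issue ADD r4<-Add1 | r0:5,r1:3,r2:8,r3:4,r4:Add1,r5:9
c2: issue MUL r5<-Mul1 | r0:5,r1:3,r2:8,r3:4,r4:Add1,r5:Mul1
c3: CDB Add1=13; issue MUL r4<-Mul2 | r0:5,r1:3,r2:8,r3:4,r4:Mul2,r5:Mul1
c4: issue SUB r3<-Add1 | r0:5,r1:3,r2:8,r3:Add1,r4:Mul2,r5:Mul1
c5: issue ADD r1<-Add2 | r0:5,r1:Add2,r2:8,r3:Add1,r4:Mul2,r5:Mul1
c6: CDB Add1=-5; issue ADD r2<-Add1 | r0:5,r1:Add2,r2:Add1,r3:-5,r4:Mul2,r5:Mul1
c7: CDB Mul1=45; issue MUL r5<-Mul1 | r0:5,r1:Add2,r2:Add1,r3:-5,r4:Mul2,r5:Mul1
c8: CDB Mul2=52 | r0:5,r1:Add2,r2:Add1,r3:-5,r4:52,r5:Mul1
c9: - | r0:5,r1:Add2,r2:Add1,r3:-5,r4:52,r5:Mul1
c10: CDB Add2=60 | r0:5,r1:60,r2:Add1,r3:-5,r4:52,r5:Mul1
c11: - | r0:5,r1:60,r2:Add1,r3:-5,r4:52,r5:Mul1
c12: CDB Add1=112 | r0:5,r1:60,r2:112,r3:-5,r4:52,r5:Mul1
c13: - | r0:5,r1:60,r2:112,r3:-5,r4:52,r5:Mul1

STATUS = VALUE 112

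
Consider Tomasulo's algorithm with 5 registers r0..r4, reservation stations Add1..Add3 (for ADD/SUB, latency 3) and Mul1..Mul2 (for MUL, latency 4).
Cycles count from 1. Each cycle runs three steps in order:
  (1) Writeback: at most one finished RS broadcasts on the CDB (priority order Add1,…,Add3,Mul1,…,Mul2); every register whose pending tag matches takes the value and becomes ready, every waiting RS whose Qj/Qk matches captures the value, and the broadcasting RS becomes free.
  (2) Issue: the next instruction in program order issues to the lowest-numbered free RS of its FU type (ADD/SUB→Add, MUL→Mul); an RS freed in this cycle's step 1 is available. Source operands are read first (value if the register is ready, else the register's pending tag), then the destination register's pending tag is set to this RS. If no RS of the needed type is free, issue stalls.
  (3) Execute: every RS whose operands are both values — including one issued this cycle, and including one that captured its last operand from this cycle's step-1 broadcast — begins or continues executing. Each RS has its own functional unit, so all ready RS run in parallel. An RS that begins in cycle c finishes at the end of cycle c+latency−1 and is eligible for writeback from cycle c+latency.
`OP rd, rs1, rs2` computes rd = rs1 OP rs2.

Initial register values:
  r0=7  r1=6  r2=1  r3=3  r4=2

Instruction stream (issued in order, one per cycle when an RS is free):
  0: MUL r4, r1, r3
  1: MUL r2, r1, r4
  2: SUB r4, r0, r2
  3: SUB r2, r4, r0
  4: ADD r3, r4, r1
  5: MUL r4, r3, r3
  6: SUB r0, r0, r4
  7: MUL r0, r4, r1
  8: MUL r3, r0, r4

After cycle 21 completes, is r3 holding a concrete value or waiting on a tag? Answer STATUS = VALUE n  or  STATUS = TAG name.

cycle 1: issue MUL r4<-Mul1 // r0:7,r1:6,r2:1,r3:3,r4:Mul1
cycle 2: issue MUL r2<-Mul2 // r0:7,r1:6,r2:Mul2,r3:3,r4:Mul1
cycle 3: issue SUB r4<-Add1 // r0:7,r1:6,r2:Mul2,r3:3,r4:Add1
cycle 4: issue SUB r2<-Add2 // r0:7,r1:6,r2:Add2,r3:3,r4:Add1
cycle 5: CDB Mul1=18; issue ADD r3<-Add3 // r0:7,r1:6,r2:Add2,r3:Add3,r4:Add1
cycle 6: issue MUL r4<-Mul1 // r0:7,r1:6,r2:Add2,r3:Add3,r4:Mul1
cycle 7: stall // r0:7,r1:6,r2:Add2,r3:Add3,r4:Mul1
cycle 8: stall // r0:7,r1:6,r2:Add2,r3:Add3,r4:Mul1
cycle 9: CDB Mul2=108; stall // r0:7,r1:6,r2:Add2,r3:Add3,r4:Mul1
cycle 10: stall // r0:7,r1:6,r2:Add2,r3:Add3,r4:Mul1
cycle 11: stall // r0:7,r1:6,r2:Add2,r3:Add3,r4:Mul1
cycle 12: CDB Add1=-101; issue SUB r0<-Add1 // r0:Add1,r1:6,r2:Add2,r3:Add3,r4:Mul1
cycle 13: issue MUL r0<-Mul2 // r0:Mul2,r1:6,r2:Add2,r3:Add3,r4:Mul1
cycle 14: stall // r0:Mul2,r1:6,r2:Add2,r3:Add3,r4:Mul1
cycle 15: CDB Add2=-108; stall // r0:Mul2,r1:6,r2:-108,r3:Add3,r4:Mul1
cycle 16: CDB Add3=-95; stall // r0:Mul2,r1:6,r2:-108,r3:-95,r4:Mul1
cycle 17: stall // r0:Mul2,r1:6,r2:-108,r3:-95,r4:Mul1
cycle 18: stall // r0:Mul2,r1:6,r2:-108,r3:-95,r4:Mul1
cycle 19: stall // r0:Mul2,r1:6,r2:-108,r3:-95,r4:Mul1
cycle 20: CDB Mul1=9025; issue MUL r3<-Mul1 // r0:Mul2,r1:6,r2:-108,r3:Mul1,r4:9025
cycle 21: - // r0:Mul2,r1:6,r2:-108,r3:Mul1,r4:9025

STATUS = TAG Mul1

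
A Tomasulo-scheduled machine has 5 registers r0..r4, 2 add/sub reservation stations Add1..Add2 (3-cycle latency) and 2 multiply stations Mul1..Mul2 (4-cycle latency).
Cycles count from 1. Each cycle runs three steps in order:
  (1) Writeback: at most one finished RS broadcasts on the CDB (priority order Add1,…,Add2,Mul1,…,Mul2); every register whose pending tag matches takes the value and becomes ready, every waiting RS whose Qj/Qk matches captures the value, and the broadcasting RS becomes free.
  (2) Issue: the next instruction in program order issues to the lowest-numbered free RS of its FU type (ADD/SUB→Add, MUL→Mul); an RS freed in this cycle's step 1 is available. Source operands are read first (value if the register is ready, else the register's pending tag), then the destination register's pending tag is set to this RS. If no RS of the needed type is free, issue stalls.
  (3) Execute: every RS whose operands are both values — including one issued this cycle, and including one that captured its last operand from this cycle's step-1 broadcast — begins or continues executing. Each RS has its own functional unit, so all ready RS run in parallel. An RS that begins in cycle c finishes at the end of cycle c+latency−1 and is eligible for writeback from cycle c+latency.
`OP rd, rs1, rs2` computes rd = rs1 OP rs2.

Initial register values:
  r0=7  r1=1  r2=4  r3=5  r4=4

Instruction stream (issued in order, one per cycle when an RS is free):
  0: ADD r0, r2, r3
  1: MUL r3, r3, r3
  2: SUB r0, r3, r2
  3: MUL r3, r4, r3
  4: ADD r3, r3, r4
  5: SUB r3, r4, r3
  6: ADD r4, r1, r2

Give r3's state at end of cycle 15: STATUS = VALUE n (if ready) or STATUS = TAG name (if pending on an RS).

STATUS = TAG Add2

  c1: issue ADD r0<-Add1  regs: r0:Add1,r1:1,r2:4,r3:5,r4:4
  c2: issue MUL r3<-Mul1  regs: r0:Add1,r1:1,r2:4,r3:Mul1,r4:4
  c3: issue SUB r0<-Add2  regs: r0:Add2,r1:1,r2:4,r3:Mul1,r4:4
  c4: CDB Add1=9; issue MUL r3<-Mul2  regs: r0:Add2,r1:1,r2:4,r3:Mul2,r4:4
  c5: issue ADD r3<-Add1  regs: r0:Add2,r1:1,r2:4,r3:Add1,r4:4
  c6: CDB Mul1=25; stall  regs: r0:Add2,r1:1,r2:4,r3:Add1,r4:4
  c7: stall  regs: r0:Add2,r1:1,r2:4,r3:Add1,r4:4
  c8: stall  regs: r0:Add2,r1:1,r2:4,r3:Add1,r4:4
  c9: CDB Add2=21; issue SUB r3<-Add2  regs: r0:21,r1:1,r2:4,r3:Add2,r4:4
  c10: CDB Mul2=100; stall  regs: r0:21,r1:1,r2:4,r3:Add2,r4:4
  c11: stall  regs: r0:21,r1:1,r2:4,r3:Add2,r4:4
  c12: stall  regs: r0:21,r1:1,r2:4,r3:Add2,r4:4
  c13: CDB Add1=104; issue ADD r4<-Add1  regs: r0:21,r1:1,r2:4,r3:Add2,r4:Add1
  c14: -  regs: r0:21,r1:1,r2:4,r3:Add2,r4:Add1
  c15: -  regs: r0:21,r1:1,r2:4,r3:Add2,r4:Add1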